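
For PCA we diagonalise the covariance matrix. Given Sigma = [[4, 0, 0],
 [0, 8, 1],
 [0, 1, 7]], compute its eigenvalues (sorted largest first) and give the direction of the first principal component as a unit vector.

Step 1 — characteristic polynomial p(λ) = det(λI - Sigma) = λ³ - tr·λ² + c_1·λ - det, where tr = trace, c_1 = sum of the principal 2×2 minors, det = det(Sigma):
  tr = 4 + 8 + 7 = 19,
  c_1 = (4·8 - (0)²) + (4·7 - (0)²) + (8·7 - (1)²) = 32 + 28 + 55 = 115,
  det = 4·(8·7 - (1)²) - (0)·((0)·7 - (1)·(0)) + (0)·((0)·(1) - 8·(0)) = 4·(55) - (0)·(0) + (0)·(0) = 220.
  So p(λ) = λ³ - 19λ² + 115λ - 220.
Step 2 — look for an integer root (rational root theorem: any rational root is an integer divisor of 220). Testing λ = 4:
  p(4) = 64 - 304 + 460 - 220 = 0  ✓
  Dividing out (λ - 4): p(λ) = (λ - 4)(λ² - 15λ + 55).
Step 3 — remaining eigenvalues from the quadratic λ² - 15λ + 55 = 0:
  Δ = 15² - 4·55 = 225 - 220 = 5,  λ = (15 ± √5)/2 = (15 ± 2.2361)/2 ≈ 8.618 or 6.382.
  Sorted: λ_1 = 8.618,  λ_2 = 6.382,  λ_3 = 4  (check: sum = 19 = tr ✓).

Step 4 — unit eigenvector for λ_1 ≈ 8.618: v spans the null space of (Sigma - λ_1 I), whose rows are
  r_1 = (-4.618, 0, 0),  r_2 = (0, -0.618, 1),  r_3 = (0, 1, -1.618).
  v is orthogonal to every row, so take v ∝ r_1 × r_2 = ((0)·(1) - (0)·(-0.618), (0)·(0) - (-4.618)·(1), (-4.618)·(-0.618) - (0)·(0)) ≈ (0, 4.618, 2.8541).
  Let u = (0, 4.618, 2.8541).
  ||u|| = √((0)² + (4.618)² + (2.8541)²) = √(29.4721) ≈ 5.4288,  v_1 = u/||u|| ≈ (0, 0.8507, 0.5257) (||v_1|| = 1).

λ_1 = 8.618,  λ_2 = 6.382,  λ_3 = 4;  v_1 ≈ (0, 0.8507, 0.5257)


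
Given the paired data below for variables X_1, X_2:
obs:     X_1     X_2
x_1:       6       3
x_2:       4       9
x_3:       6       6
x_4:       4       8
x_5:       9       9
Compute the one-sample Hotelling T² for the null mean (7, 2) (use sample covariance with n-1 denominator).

Step 1 — sample mean vector:
  mean(X_1) = (6 + 4 + 6 + 4 + 9) / 5 = 29/5 = 5.8
  mean(X_2) = (3 + 9 + 6 + 8 + 9) / 5 = 35/5 = 7
  x̄ = (5.8, 7),  deviation x̄ - mu_0 = (5.8, 7) - (7, 2) = (-1.2, 5).

Step 2 — sample covariance matrix, S[i,j] = (1/(n-1)) · Σ_k (x_{k,i} - mean_i) · (x_{k,j} - mean_j), divisor n-1 = 4:
  S[X_1,X_1] = ((0.2)·(0.2) + (-1.8)·(-1.8) + (0.2)·(0.2) + (-1.8)·(-1.8) + (3.2)·(3.2)) / 4 = 16.8/4 = 4.2
  S[X_1,X_2] = ((0.2)·(-4) + (-1.8)·(2) + (0.2)·(-1) + (-1.8)·(1) + (3.2)·(2)) / 4 = 0/4 = 0
  S[X_2,X_2] = ((-4)·(-4) + (2)·(2) + (-1)·(-1) + (1)·(1) + (2)·(2)) / 4 = 26/4 = 6.5
  S = [[4.2, 0],
 [0, 6.5]].

Step 3 — invert S. det(S) = 4.2·6.5 - (0)² = 27.3.
  S^{-1} = (1/det) · [[d, -b], [-b, a]] = [[0.2381, 0],
 [0, 0.1538]].

Step 4 — quadratic form (x̄ - mu_0)^T · S^{-1} · (x̄ - mu_0):
  S^{-1} · (x̄ - mu_0) = (-0.2857, 0.7692),
  (x̄ - mu_0)^T · [...] = (-1.2)·(-0.2857) + (5)·(0.7692) = 4.189.

Step 5 — scale by n: T² = 5 · 4.189 = 20.9451.

T² ≈ 20.9451


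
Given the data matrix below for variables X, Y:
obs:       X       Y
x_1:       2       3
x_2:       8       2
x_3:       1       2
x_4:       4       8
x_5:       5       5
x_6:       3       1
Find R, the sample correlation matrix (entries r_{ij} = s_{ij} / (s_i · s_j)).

Step 1 — column means:
  mean(X) = (2 + 8 + 1 + 4 + 5 + 3) / 6 = 23/6 = 3.8333
  mean(Y) = (3 + 2 + 2 + 8 + 5 + 1) / 6 = 21/6 = 3.5

Step 2 — sample variances and covariances s[i,j] = (1/(n-1)) · Σ_k (x_{k,i} - mean_i) · (x_{k,j} - mean_j), with n-1 = 5:
  s[X,X] = ((-1.8333)·(-1.8333) + (4.1667)·(4.1667) + (-2.8333)·(-2.8333) + (0.1667)·(0.1667) + (1.1667)·(1.1667) + (-0.8333)·(-0.8333)) / 5 = 30.8333/5 = 6.1667
  s[X,Y] = ((-1.8333)·(-0.5) + (4.1667)·(-1.5) + (-2.8333)·(-1.5) + (0.1667)·(4.5) + (1.1667)·(1.5) + (-0.8333)·(-2.5)) / 5 = 3.5/5 = 0.7
  s[Y,Y] = ((-0.5)·(-0.5) + (-1.5)·(-1.5) + (-1.5)·(-1.5) + (4.5)·(4.5) + (1.5)·(1.5) + (-2.5)·(-2.5)) / 5 = 33.5/5 = 6.7
  Sample standard deviations s_i = √(s[i,i]):
  s(X) = √(6.1667) = 2.4833
  s(Y) = √(6.7) = 2.5884

Step 3 — r_{ij} = s_{ij} / (s_i · s_j):
  r[X,X] = 1 (diagonal).
  r[X,Y] = 0.7 / (2.4833 · 2.5884) = 0.7 / 6.4278 = 0.1089
  r[Y,Y] = 1 (diagonal).

R is symmetric with unit diagonal. Assembling:

R = [[1, 0.1089],
 [0.1089, 1]]


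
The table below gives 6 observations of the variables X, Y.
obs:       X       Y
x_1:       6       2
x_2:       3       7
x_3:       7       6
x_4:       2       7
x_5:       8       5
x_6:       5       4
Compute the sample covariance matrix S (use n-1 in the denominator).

Step 1 — column means:
  mean(X) = (6 + 3 + 7 + 2 + 8 + 5) / 6 = 31/6 = 5.1667
  mean(Y) = (2 + 7 + 6 + 7 + 5 + 4) / 6 = 31/6 = 5.1667

Step 2 — sample covariance S[i,j] = (1/(n-1)) · Σ_k (x_{k,i} - mean_i) · (x_{k,j} - mean_j), with n-1 = 5.
  S[X,X] = ((0.8333)·(0.8333) + (-2.1667)·(-2.1667) + (1.8333)·(1.8333) + (-3.1667)·(-3.1667) + (2.8333)·(2.8333) + (-0.1667)·(-0.1667)) / 5 = 26.8333/5 = 5.3667
  S[X,Y] = ((0.8333)·(-3.1667) + (-2.1667)·(1.8333) + (1.8333)·(0.8333) + (-3.1667)·(1.8333) + (2.8333)·(-0.1667) + (-0.1667)·(-1.1667)) / 5 = -11.1667/5 = -2.2333
  S[Y,Y] = ((-3.1667)·(-3.1667) + (1.8333)·(1.8333) + (0.8333)·(0.8333) + (1.8333)·(1.8333) + (-0.1667)·(-0.1667) + (-1.1667)·(-1.1667)) / 5 = 18.8333/5 = 3.7667

S is symmetric (S[j,i] = S[i,j]). Assembling:

S = [[5.3667, -2.2333],
 [-2.2333, 3.7667]]


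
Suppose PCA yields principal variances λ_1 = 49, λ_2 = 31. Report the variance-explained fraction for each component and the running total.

Step 1 — total variance = trace(Sigma) = Σ λ_i = 49 + 31 = 80.

Step 2 — fraction explained by component i = λ_i / Σ λ:
  PC1: 49/80 = 0.6125
  PC2: 31/80 = 0.3875

Step 3 — cumulative fraction after k components = (λ_1 + ... + λ_k) / Σ λ:
  k = 1: 49/80 = 0.6125
  k = 2: (49 + 31)/80 = 80/80 = 1

Summary (fraction, with percent):

explained: PC1 0.6125 (61.25%), PC2 0.3875 (38.75%);  cumulative: 0.6125, 1


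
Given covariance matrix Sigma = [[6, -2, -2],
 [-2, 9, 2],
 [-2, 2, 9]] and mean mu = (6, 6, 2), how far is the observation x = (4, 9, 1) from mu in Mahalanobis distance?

Step 1 — centre the observation: (x - mu) = (-2, 3, -1).

Step 2 — invert Sigma (cofactor / det for 3×3, or solve directly):
  Sigma^{-1} = [[0.1897, 0.0345, 0.0345],
 [0.0345, 0.1232, -0.0197],
 [0.0345, -0.0197, 0.1232]].

Step 3 — form the quadratic (x - mu)^T · Sigma^{-1} · (x - mu):
  Sigma^{-1} · (x - mu) = (-0.3103, 0.3202, -0.2512).
  (x - mu)^T · [Sigma^{-1} · (x - mu)] = (-2)·(-0.3103) + (3)·(0.3202) + (-1)·(-0.2512) = 1.8325.

Step 4 — take square root: d = √(1.8325) ≈ 1.3537.

d(x, mu) = √(1.8325) ≈ 1.3537


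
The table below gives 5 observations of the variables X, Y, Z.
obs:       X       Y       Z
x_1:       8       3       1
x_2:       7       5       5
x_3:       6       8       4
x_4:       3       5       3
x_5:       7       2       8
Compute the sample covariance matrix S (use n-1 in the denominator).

Step 1 — column means:
  mean(X) = (8 + 7 + 6 + 3 + 7) / 5 = 31/5 = 6.2
  mean(Y) = (3 + 5 + 8 + 5 + 2) / 5 = 23/5 = 4.6
  mean(Z) = (1 + 5 + 4 + 3 + 8) / 5 = 21/5 = 4.2

Step 2 — sample covariance S[i,j] = (1/(n-1)) · Σ_k (x_{k,i} - mean_i) · (x_{k,j} - mean_j), with n-1 = 4.
  S[X,X] = ((1.8)·(1.8) + (0.8)·(0.8) + (-0.2)·(-0.2) + (-3.2)·(-3.2) + (0.8)·(0.8)) / 4 = 14.8/4 = 3.7
  S[X,Y] = ((1.8)·(-1.6) + (0.8)·(0.4) + (-0.2)·(3.4) + (-3.2)·(0.4) + (0.8)·(-2.6)) / 4 = -6.6/4 = -1.65
  S[X,Z] = ((1.8)·(-3.2) + (0.8)·(0.8) + (-0.2)·(-0.2) + (-3.2)·(-1.2) + (0.8)·(3.8)) / 4 = 1.8/4 = 0.45
  S[Y,Y] = ((-1.6)·(-1.6) + (0.4)·(0.4) + (3.4)·(3.4) + (0.4)·(0.4) + (-2.6)·(-2.6)) / 4 = 21.2/4 = 5.3
  S[Y,Z] = ((-1.6)·(-3.2) + (0.4)·(0.8) + (3.4)·(-0.2) + (0.4)·(-1.2) + (-2.6)·(3.8)) / 4 = -5.6/4 = -1.4
  S[Z,Z] = ((-3.2)·(-3.2) + (0.8)·(0.8) + (-0.2)·(-0.2) + (-1.2)·(-1.2) + (3.8)·(3.8)) / 4 = 26.8/4 = 6.7

S is symmetric (S[j,i] = S[i,j]). Assembling:

S = [[3.7, -1.65, 0.45],
 [-1.65, 5.3, -1.4],
 [0.45, -1.4, 6.7]]


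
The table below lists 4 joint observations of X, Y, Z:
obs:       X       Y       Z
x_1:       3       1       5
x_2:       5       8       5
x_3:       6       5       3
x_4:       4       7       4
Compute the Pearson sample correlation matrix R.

Step 1 — column means:
  mean(X) = (3 + 5 + 6 + 4) / 4 = 18/4 = 4.5
  mean(Y) = (1 + 8 + 5 + 7) / 4 = 21/4 = 5.25
  mean(Z) = (5 + 5 + 3 + 4) / 4 = 17/4 = 4.25

Step 2 — sample variances and covariances s[i,j] = (1/(n-1)) · Σ_k (x_{k,i} - mean_i) · (x_{k,j} - mean_j), with n-1 = 3:
  s[X,X] = ((-1.5)·(-1.5) + (0.5)·(0.5) + (1.5)·(1.5) + (-0.5)·(-0.5)) / 3 = 5/3 = 1.6667
  s[X,Y] = ((-1.5)·(-4.25) + (0.5)·(2.75) + (1.5)·(-0.25) + (-0.5)·(1.75)) / 3 = 6.5/3 = 2.1667
  s[X,Z] = ((-1.5)·(0.75) + (0.5)·(0.75) + (1.5)·(-1.25) + (-0.5)·(-0.25)) / 3 = -2.5/3 = -0.8333
  s[Y,Y] = ((-4.25)·(-4.25) + (2.75)·(2.75) + (-0.25)·(-0.25) + (1.75)·(1.75)) / 3 = 28.75/3 = 9.5833
  s[Y,Z] = ((-4.25)·(0.75) + (2.75)·(0.75) + (-0.25)·(-1.25) + (1.75)·(-0.25)) / 3 = -1.25/3 = -0.4167
  s[Z,Z] = ((0.75)·(0.75) + (0.75)·(0.75) + (-1.25)·(-1.25) + (-0.25)·(-0.25)) / 3 = 2.75/3 = 0.9167
  Sample standard deviations s_i = √(s[i,i]):
  s(X) = √(1.6667) = 1.291
  s(Y) = √(9.5833) = 3.0957
  s(Z) = √(0.9167) = 0.9574

Step 3 — r_{ij} = s_{ij} / (s_i · s_j):
  r[X,X] = 1 (diagonal).
  r[X,Y] = 2.1667 / (1.291 · 3.0957) = 2.1667 / 3.9965 = 0.5421
  r[X,Z] = -0.8333 / (1.291 · 0.9574) = -0.8333 / 1.236 = -0.6742
  r[Y,Y] = 1 (diagonal).
  r[Y,Z] = -0.4167 / (3.0957 · 0.9574) = -0.4167 / 2.9639 = -0.1406
  r[Z,Z] = 1 (diagonal).

R is symmetric with unit diagonal. Assembling:

R = [[1, 0.5421, -0.6742],
 [0.5421, 1, -0.1406],
 [-0.6742, -0.1406, 1]]


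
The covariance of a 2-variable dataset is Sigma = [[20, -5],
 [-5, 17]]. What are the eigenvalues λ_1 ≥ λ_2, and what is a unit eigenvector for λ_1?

Step 1 — characteristic polynomial of 2×2 Sigma:
  det(Sigma - λI) = λ² - trace · λ + det = 0.
  trace = 20 + 17 = 37, det = 20·17 - (-5)² = 315.
Step 2 — discriminant:
  Δ = trace² - 4·det = 1369 - 1260 = 109.
Step 3 — eigenvalues:
  λ = (trace ± √Δ)/2 = (37 ± 10.4403)/2,
  λ_1 = 23.7202,  λ_2 = 13.2798.

Step 4 — unit eigenvector for λ_1: solve (Sigma - λ_1 I)v = 0. First row:
  (20 - 23.7202)·v_x + (-5)·v_y = 0, i.e. (-3.7202)·v_x + (-5)·v_y = 0,
  so v ∝ (b, λ_1 - a) = (-5, 3.7202); multiply by -1 so the first entry is positive: u = (5, -3.7202).
  ||u|| = √((5)² + (-3.7202)²) = √(38.8395) ≈ 6.2321,
  v_1 = u/||u|| ≈ (0.8023, -0.5969) (||v_1|| = 1).

λ_1 = 23.7202,  λ_2 = 13.2798;  v_1 ≈ (0.8023, -0.5969)


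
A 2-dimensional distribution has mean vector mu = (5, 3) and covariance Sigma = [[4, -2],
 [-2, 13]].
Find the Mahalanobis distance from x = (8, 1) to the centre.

Step 1 — centre the observation: (x - mu) = (3, -2).

Step 2 — invert Sigma. det(Sigma) = 4·13 - (-2)² = 48.
  Sigma^{-1} = (1/det) · [[d, -b], [-b, a]] = [[0.2708, 0.0417],
 [0.0417, 0.0833]].

Step 3 — form the quadratic (x - mu)^T · Sigma^{-1} · (x - mu):
  Sigma^{-1} · (x - mu) = (0.7292, -0.0417).
  (x - mu)^T · [Sigma^{-1} · (x - mu)] = (3)·(0.7292) + (-2)·(-0.0417) = 2.2708.

Step 4 — take square root: d = √(2.2708) ≈ 1.5069.

d(x, mu) = √(2.2708) ≈ 1.5069


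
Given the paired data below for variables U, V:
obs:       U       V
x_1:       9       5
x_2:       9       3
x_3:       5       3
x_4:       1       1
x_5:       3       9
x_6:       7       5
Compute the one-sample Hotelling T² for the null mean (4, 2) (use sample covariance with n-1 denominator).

Step 1 — sample mean vector:
  mean(U) = (9 + 9 + 5 + 1 + 3 + 7) / 6 = 34/6 = 5.6667
  mean(V) = (5 + 3 + 3 + 1 + 9 + 5) / 6 = 26/6 = 4.3333
  x̄ = (5.6667, 4.3333),  deviation x̄ - mu_0 = (5.6667, 4.3333) - (4, 2) = (1.6667, 2.3333).

Step 2 — sample covariance matrix, S[i,j] = (1/(n-1)) · Σ_k (x_{k,i} - mean_i) · (x_{k,j} - mean_j), divisor n-1 = 5:
  S[U,U] = ((3.3333)·(3.3333) + (3.3333)·(3.3333) + (-0.6667)·(-0.6667) + (-4.6667)·(-4.6667) + (-2.6667)·(-2.6667) + (1.3333)·(1.3333)) / 5 = 53.3333/5 = 10.6667
  S[U,V] = ((3.3333)·(0.6667) + (3.3333)·(-1.3333) + (-0.6667)·(-1.3333) + (-4.6667)·(-3.3333) + (-2.6667)·(4.6667) + (1.3333)·(0.6667)) / 5 = 2.6667/5 = 0.5333
  S[V,V] = ((0.6667)·(0.6667) + (-1.3333)·(-1.3333) + (-1.3333)·(-1.3333) + (-3.3333)·(-3.3333) + (4.6667)·(4.6667) + (0.6667)·(0.6667)) / 5 = 37.3333/5 = 7.4667
  S = [[10.6667, 0.5333],
 [0.5333, 7.4667]].

Step 3 — invert S. det(S) = 10.6667·7.4667 - (0.5333)² = 79.36.
  S^{-1} = (1/det) · [[d, -b], [-b, a]] = [[0.0941, -0.0067],
 [-0.0067, 0.1344]].

Step 4 — quadratic form (x̄ - mu_0)^T · S^{-1} · (x̄ - mu_0):
  S^{-1} · (x̄ - mu_0) = (0.1411, 0.3024),
  (x̄ - mu_0)^T · [...] = (1.6667)·(0.1411) + (2.3333)·(0.3024) = 0.9409.

Step 5 — scale by n: T² = 6 · 0.9409 = 5.6452.

T² ≈ 5.6452


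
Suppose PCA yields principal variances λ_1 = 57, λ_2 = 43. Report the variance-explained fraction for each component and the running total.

Step 1 — total variance = trace(Sigma) = Σ λ_i = 57 + 43 = 100.

Step 2 — fraction explained by component i = λ_i / Σ λ:
  PC1: 57/100 = 0.57
  PC2: 43/100 = 0.43

Step 3 — cumulative fraction after k components = (λ_1 + ... + λ_k) / Σ λ:
  k = 1: 57/100 = 0.57
  k = 2: (57 + 43)/100 = 100/100 = 1

Summary (fraction, with percent):

explained: PC1 0.57 (57%), PC2 0.43 (43%);  cumulative: 0.57, 1


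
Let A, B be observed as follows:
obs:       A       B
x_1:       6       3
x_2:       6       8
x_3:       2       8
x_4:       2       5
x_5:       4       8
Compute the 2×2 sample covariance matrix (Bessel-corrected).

Step 1 — column means:
  mean(A) = (6 + 6 + 2 + 2 + 4) / 5 = 20/5 = 4
  mean(B) = (3 + 8 + 8 + 5 + 8) / 5 = 32/5 = 6.4

Step 2 — sample covariance S[i,j] = (1/(n-1)) · Σ_k (x_{k,i} - mean_i) · (x_{k,j} - mean_j), with n-1 = 4.
  S[A,A] = ((2)·(2) + (2)·(2) + (-2)·(-2) + (-2)·(-2) + (0)·(0)) / 4 = 16/4 = 4
  S[A,B] = ((2)·(-3.4) + (2)·(1.6) + (-2)·(1.6) + (-2)·(-1.4) + (0)·(1.6)) / 4 = -4/4 = -1
  S[B,B] = ((-3.4)·(-3.4) + (1.6)·(1.6) + (1.6)·(1.6) + (-1.4)·(-1.4) + (1.6)·(1.6)) / 4 = 21.2/4 = 5.3

S is symmetric (S[j,i] = S[i,j]). Assembling:

S = [[4, -1],
 [-1, 5.3]]


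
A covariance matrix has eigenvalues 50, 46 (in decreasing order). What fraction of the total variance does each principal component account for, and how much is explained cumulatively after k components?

Step 1 — total variance = trace(Sigma) = Σ λ_i = 50 + 46 = 96.

Step 2 — fraction explained by component i = λ_i / Σ λ:
  PC1: 50/96 = 0.5208
  PC2: 46/96 = 0.4792

Step 3 — cumulative fraction after k components = (λ_1 + ... + λ_k) / Σ λ:
  k = 1: 50/96 = 0.5208
  k = 2: (50 + 46)/96 = 96/96 = 1

Summary (fraction, with percent):

explained: PC1 0.5208 (52.08%), PC2 0.4792 (47.92%);  cumulative: 0.5208, 1


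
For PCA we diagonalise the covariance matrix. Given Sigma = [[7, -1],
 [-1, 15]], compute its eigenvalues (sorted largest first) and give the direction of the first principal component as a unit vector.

Step 1 — characteristic polynomial of 2×2 Sigma:
  det(Sigma - λI) = λ² - trace · λ + det = 0.
  trace = 7 + 15 = 22, det = 7·15 - (-1)² = 104.
Step 2 — discriminant:
  Δ = trace² - 4·det = 484 - 416 = 68.
Step 3 — eigenvalues:
  λ = (trace ± √Δ)/2 = (22 ± 8.2462)/2,
  λ_1 = 15.1231,  λ_2 = 6.8769.

Step 4 — unit eigenvector for λ_1: solve (Sigma - λ_1 I)v = 0. First row:
  (7 - 15.1231)·v_x + (-1)·v_y = 0, i.e. (-8.1231)·v_x + (-1)·v_y = 0,
  so v ∝ (b, λ_1 - a) = (-1, 8.1231); multiply by -1 so the first entry is positive: u = (1, -8.1231).
  ||u|| = √((1)² + (-8.1231)²) = √(66.9848) ≈ 8.1844,
  v_1 = u/||u|| ≈ (0.1222, -0.9925) (||v_1|| = 1).

λ_1 = 15.1231,  λ_2 = 6.8769;  v_1 ≈ (0.1222, -0.9925)


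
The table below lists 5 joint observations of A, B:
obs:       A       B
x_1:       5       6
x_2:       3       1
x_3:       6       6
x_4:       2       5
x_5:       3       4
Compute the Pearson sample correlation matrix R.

Step 1 — column means:
  mean(A) = (5 + 3 + 6 + 2 + 3) / 5 = 19/5 = 3.8
  mean(B) = (6 + 1 + 6 + 5 + 4) / 5 = 22/5 = 4.4

Step 2 — sample variances and covariances s[i,j] = (1/(n-1)) · Σ_k (x_{k,i} - mean_i) · (x_{k,j} - mean_j), with n-1 = 4:
  s[A,A] = ((1.2)·(1.2) + (-0.8)·(-0.8) + (2.2)·(2.2) + (-1.8)·(-1.8) + (-0.8)·(-0.8)) / 4 = 10.8/4 = 2.7
  s[A,B] = ((1.2)·(1.6) + (-0.8)·(-3.4) + (2.2)·(1.6) + (-1.8)·(0.6) + (-0.8)·(-0.4)) / 4 = 7.4/4 = 1.85
  s[B,B] = ((1.6)·(1.6) + (-3.4)·(-3.4) + (1.6)·(1.6) + (0.6)·(0.6) + (-0.4)·(-0.4)) / 4 = 17.2/4 = 4.3
  Sample standard deviations s_i = √(s[i,i]):
  s(A) = √(2.7) = 1.6432
  s(B) = √(4.3) = 2.0736

Step 3 — r_{ij} = s_{ij} / (s_i · s_j):
  r[A,A] = 1 (diagonal).
  r[A,B] = 1.85 / (1.6432 · 2.0736) = 1.85 / 3.4073 = 0.5429
  r[B,B] = 1 (diagonal).

R is symmetric with unit diagonal. Assembling:

R = [[1, 0.5429],
 [0.5429, 1]]


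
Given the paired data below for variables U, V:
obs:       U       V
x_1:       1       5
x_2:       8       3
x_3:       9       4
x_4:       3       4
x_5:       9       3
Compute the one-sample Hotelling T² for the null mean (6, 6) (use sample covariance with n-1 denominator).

Step 1 — sample mean vector:
  mean(U) = (1 + 8 + 9 + 3 + 9) / 5 = 30/5 = 6
  mean(V) = (5 + 3 + 4 + 4 + 3) / 5 = 19/5 = 3.8
  x̄ = (6, 3.8),  deviation x̄ - mu_0 = (6, 3.8) - (6, 6) = (0, -2.2).

Step 2 — sample covariance matrix, S[i,j] = (1/(n-1)) · Σ_k (x_{k,i} - mean_i) · (x_{k,j} - mean_j), divisor n-1 = 4:
  S[U,U] = ((-5)·(-5) + (2)·(2) + (3)·(3) + (-3)·(-3) + (3)·(3)) / 4 = 56/4 = 14
  S[U,V] = ((-5)·(1.2) + (2)·(-0.8) + (3)·(0.2) + (-3)·(0.2) + (3)·(-0.8)) / 4 = -10/4 = -2.5
  S[V,V] = ((1.2)·(1.2) + (-0.8)·(-0.8) + (0.2)·(0.2) + (0.2)·(0.2) + (-0.8)·(-0.8)) / 4 = 2.8/4 = 0.7
  S = [[14, -2.5],
 [-2.5, 0.7]].

Step 3 — invert S. det(S) = 14·0.7 - (-2.5)² = 3.55.
  S^{-1} = (1/det) · [[d, -b], [-b, a]] = [[0.1972, 0.7042],
 [0.7042, 3.9437]].

Step 4 — quadratic form (x̄ - mu_0)^T · S^{-1} · (x̄ - mu_0):
  S^{-1} · (x̄ - mu_0) = (-1.5493, -8.6761),
  (x̄ - mu_0)^T · [...] = (0)·(-1.5493) + (-2.2)·(-8.6761) = 19.0873.

Step 5 — scale by n: T² = 5 · 19.0873 = 95.4366.

T² ≈ 95.4366


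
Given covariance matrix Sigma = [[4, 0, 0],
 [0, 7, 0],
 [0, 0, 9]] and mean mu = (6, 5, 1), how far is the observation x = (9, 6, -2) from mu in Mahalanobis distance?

Step 1 — centre the observation: (x - mu) = (3, 1, -3).

Step 2 — invert Sigma (cofactor / det for 3×3, or solve directly):
  Sigma^{-1} = [[0.25, 0, 0],
 [0, 0.1429, 0],
 [0, 0, 0.1111]].

Step 3 — form the quadratic (x - mu)^T · Sigma^{-1} · (x - mu):
  Sigma^{-1} · (x - mu) = (0.75, 0.1429, -0.3333).
  (x - mu)^T · [Sigma^{-1} · (x - mu)] = (3)·(0.75) + (1)·(0.1429) + (-3)·(-0.3333) = 3.3929.

Step 4 — take square root: d = √(3.3929) ≈ 1.842.

d(x, mu) = √(3.3929) ≈ 1.842


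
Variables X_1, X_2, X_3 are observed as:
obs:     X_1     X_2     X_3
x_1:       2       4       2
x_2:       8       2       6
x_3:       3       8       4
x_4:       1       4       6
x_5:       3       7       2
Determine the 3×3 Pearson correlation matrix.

Step 1 — column means:
  mean(X_1) = (2 + 8 + 3 + 1 + 3) / 5 = 17/5 = 3.4
  mean(X_2) = (4 + 2 + 8 + 4 + 7) / 5 = 25/5 = 5
  mean(X_3) = (2 + 6 + 4 + 6 + 2) / 5 = 20/5 = 4

Step 2 — sample variances and covariances s[i,j] = (1/(n-1)) · Σ_k (x_{k,i} - mean_i) · (x_{k,j} - mean_j), with n-1 = 4:
  s[X_1,X_1] = ((-1.4)·(-1.4) + (4.6)·(4.6) + (-0.4)·(-0.4) + (-2.4)·(-2.4) + (-0.4)·(-0.4)) / 4 = 29.2/4 = 7.3
  s[X_1,X_2] = ((-1.4)·(-1) + (4.6)·(-3) + (-0.4)·(3) + (-2.4)·(-1) + (-0.4)·(2)) / 4 = -12/4 = -3
  s[X_1,X_3] = ((-1.4)·(-2) + (4.6)·(2) + (-0.4)·(0) + (-2.4)·(2) + (-0.4)·(-2)) / 4 = 8/4 = 2
  s[X_2,X_2] = ((-1)·(-1) + (-3)·(-3) + (3)·(3) + (-1)·(-1) + (2)·(2)) / 4 = 24/4 = 6
  s[X_2,X_3] = ((-1)·(-2) + (-3)·(2) + (3)·(0) + (-1)·(2) + (2)·(-2)) / 4 = -10/4 = -2.5
  s[X_3,X_3] = ((-2)·(-2) + (2)·(2) + (0)·(0) + (2)·(2) + (-2)·(-2)) / 4 = 16/4 = 4
  Sample standard deviations s_i = √(s[i,i]):
  s(X_1) = √(7.3) = 2.7019
  s(X_2) = √(6) = 2.4495
  s(X_3) = √(4) = 2

Step 3 — r_{ij} = s_{ij} / (s_i · s_j):
  r[X_1,X_1] = 1 (diagonal).
  r[X_1,X_2] = -3 / (2.7019 · 2.4495) = -3 / 6.6182 = -0.4533
  r[X_1,X_3] = 2 / (2.7019 · 2) = 2 / 5.4037 = 0.3701
  r[X_2,X_2] = 1 (diagonal).
  r[X_2,X_3] = -2.5 / (2.4495 · 2) = -2.5 / 4.899 = -0.5103
  r[X_3,X_3] = 1 (diagonal).

R is symmetric with unit diagonal. Assembling:

R = [[1, -0.4533, 0.3701],
 [-0.4533, 1, -0.5103],
 [0.3701, -0.5103, 1]]


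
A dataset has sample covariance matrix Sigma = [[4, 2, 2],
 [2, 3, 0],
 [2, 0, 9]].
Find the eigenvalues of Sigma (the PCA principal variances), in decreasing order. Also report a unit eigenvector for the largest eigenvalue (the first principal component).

Step 1 — characteristic polynomial p(λ) = det(λI - Sigma) = λ³ - tr·λ² + c_1·λ - det, where tr = trace, c_1 = sum of the principal 2×2 minors, det = det(Sigma):
  tr = 4 + 3 + 9 = 16,
  c_1 = (4·3 - (2)²) + (4·9 - (2)²) + (3·9 - (0)²) = 8 + 32 + 27 = 67,
  det = 4·(3·9 - (0)²) - (2)·((2)·9 - (0)·(2)) + (2)·((2)·(0) - 3·(2)) = 4·(27) - (2)·(18) + (2)·(-6) = 60.
  So p(λ) = λ³ - 16λ² + 67λ - 60.
Step 2 — look for an integer root (rational root theorem: any rational root is an integer divisor of 60). Testing λ = 5:
  p(5) = 125 - 400 + 335 - 60 = 0  ✓
  Dividing out (λ - 5): p(λ) = (λ - 5)(λ² - 11λ + 12).
Step 3 — remaining eigenvalues from the quadratic λ² - 11λ + 12 = 0:
  Δ = 11² - 4·12 = 121 - 48 = 73,  λ = (11 ± √73)/2 = (11 ± 8.544)/2 ≈ 9.772 or 1.228.
  Sorted: λ_1 = 9.772,  λ_2 = 5,  λ_3 = 1.228  (check: sum = 16 = tr ✓).

Step 4 — unit eigenvector for λ_1 ≈ 9.772: v spans the null space of (Sigma - λ_1 I), whose rows are
  r_1 = (-5.772, 2, 2),  r_2 = (2, -6.772, 0),  r_3 = (2, 0, -0.772).
  v is orthogonal to every row, so take v ∝ r_1 × r_2 = ((2)·(0) - (2)·(-6.772), (2)·(2) - (-5.772)·(0), (-5.772)·(-6.772) - (2)·(2)) ≈ (13.544, 4, 35.088).
  Let u = (13.544, 4, 35.088).
  ||u|| = √((13.544)² + (4)² + (35.088)²) = √(1430.6083) ≈ 37.8234,  v_1 = u/||u|| ≈ (0.3581, 0.1058, 0.9277) (||v_1|| = 1).

λ_1 = 9.772,  λ_2 = 5,  λ_3 = 1.228;  v_1 ≈ (0.3581, 0.1058, 0.9277)


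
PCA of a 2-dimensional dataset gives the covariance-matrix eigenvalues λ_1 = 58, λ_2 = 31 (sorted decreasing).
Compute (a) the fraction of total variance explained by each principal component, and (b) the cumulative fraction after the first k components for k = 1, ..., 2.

Step 1 — total variance = trace(Sigma) = Σ λ_i = 58 + 31 = 89.

Step 2 — fraction explained by component i = λ_i / Σ λ:
  PC1: 58/89 = 0.6517
  PC2: 31/89 = 0.3483

Step 3 — cumulative fraction after k components = (λ_1 + ... + λ_k) / Σ λ:
  k = 1: 58/89 = 0.6517
  k = 2: (58 + 31)/89 = 89/89 = 1

Summary (fraction, with percent):

explained: PC1 0.6517 (65.17%), PC2 0.3483 (34.83%);  cumulative: 0.6517, 1


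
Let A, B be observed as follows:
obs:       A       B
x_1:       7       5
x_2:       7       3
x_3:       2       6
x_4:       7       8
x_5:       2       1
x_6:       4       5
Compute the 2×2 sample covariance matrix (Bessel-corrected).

Step 1 — column means:
  mean(A) = (7 + 7 + 2 + 7 + 2 + 4) / 6 = 29/6 = 4.8333
  mean(B) = (5 + 3 + 6 + 8 + 1 + 5) / 6 = 28/6 = 4.6667

Step 2 — sample covariance S[i,j] = (1/(n-1)) · Σ_k (x_{k,i} - mean_i) · (x_{k,j} - mean_j), with n-1 = 5.
  S[A,A] = ((2.1667)·(2.1667) + (2.1667)·(2.1667) + (-2.8333)·(-2.8333) + (2.1667)·(2.1667) + (-2.8333)·(-2.8333) + (-0.8333)·(-0.8333)) / 5 = 30.8333/5 = 6.1667
  S[A,B] = ((2.1667)·(0.3333) + (2.1667)·(-1.6667) + (-2.8333)·(1.3333) + (2.1667)·(3.3333) + (-2.8333)·(-3.6667) + (-0.8333)·(0.3333)) / 5 = 10.6667/5 = 2.1333
  S[B,B] = ((0.3333)·(0.3333) + (-1.6667)·(-1.6667) + (1.3333)·(1.3333) + (3.3333)·(3.3333) + (-3.6667)·(-3.6667) + (0.3333)·(0.3333)) / 5 = 29.3333/5 = 5.8667

S is symmetric (S[j,i] = S[i,j]). Assembling:

S = [[6.1667, 2.1333],
 [2.1333, 5.8667]]


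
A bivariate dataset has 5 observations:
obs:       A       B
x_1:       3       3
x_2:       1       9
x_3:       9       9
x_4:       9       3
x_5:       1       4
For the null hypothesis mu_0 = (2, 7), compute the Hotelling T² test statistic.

Step 1 — sample mean vector:
  mean(A) = (3 + 1 + 9 + 9 + 1) / 5 = 23/5 = 4.6
  mean(B) = (3 + 9 + 9 + 3 + 4) / 5 = 28/5 = 5.6
  x̄ = (4.6, 5.6),  deviation x̄ - mu_0 = (4.6, 5.6) - (2, 7) = (2.6, -1.4).

Step 2 — sample covariance matrix, S[i,j] = (1/(n-1)) · Σ_k (x_{k,i} - mean_i) · (x_{k,j} - mean_j), divisor n-1 = 4:
  S[A,A] = ((-1.6)·(-1.6) + (-3.6)·(-3.6) + (4.4)·(4.4) + (4.4)·(4.4) + (-3.6)·(-3.6)) / 4 = 67.2/4 = 16.8
  S[A,B] = ((-1.6)·(-2.6) + (-3.6)·(3.4) + (4.4)·(3.4) + (4.4)·(-2.6) + (-3.6)·(-1.6)) / 4 = 1.2/4 = 0.3
  S[B,B] = ((-2.6)·(-2.6) + (3.4)·(3.4) + (3.4)·(3.4) + (-2.6)·(-2.6) + (-1.6)·(-1.6)) / 4 = 39.2/4 = 9.8
  S = [[16.8, 0.3],
 [0.3, 9.8]].

Step 3 — invert S. det(S) = 16.8·9.8 - (0.3)² = 164.55.
  S^{-1} = (1/det) · [[d, -b], [-b, a]] = [[0.0596, -0.0018],
 [-0.0018, 0.1021]].

Step 4 — quadratic form (x̄ - mu_0)^T · S^{-1} · (x̄ - mu_0):
  S^{-1} · (x̄ - mu_0) = (0.1574, -0.1477),
  (x̄ - mu_0)^T · [...] = (2.6)·(0.1574) + (-1.4)·(-0.1477) = 0.616.

Step 5 — scale by n: T² = 5 · 0.616 = 3.0799.

T² ≈ 3.0799


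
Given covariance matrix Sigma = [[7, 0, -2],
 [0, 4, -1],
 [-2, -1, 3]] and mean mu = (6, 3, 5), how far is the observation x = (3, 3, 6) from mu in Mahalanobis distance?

Step 1 — centre the observation: (x - mu) = (-3, 0, 1).

Step 2 — invert Sigma (cofactor / det for 3×3, or solve directly):
  Sigma^{-1} = [[0.1803, 0.0328, 0.1311],
 [0.0328, 0.2787, 0.1148],
 [0.1311, 0.1148, 0.459]].

Step 3 — form the quadratic (x - mu)^T · Sigma^{-1} · (x - mu):
  Sigma^{-1} · (x - mu) = (-0.4098, 0.0164, 0.0656).
  (x - mu)^T · [Sigma^{-1} · (x - mu)] = (-3)·(-0.4098) + (0)·(0.0164) + (1)·(0.0656) = 1.2951.

Step 4 — take square root: d = √(1.2951) ≈ 1.138.

d(x, mu) = √(1.2951) ≈ 1.138


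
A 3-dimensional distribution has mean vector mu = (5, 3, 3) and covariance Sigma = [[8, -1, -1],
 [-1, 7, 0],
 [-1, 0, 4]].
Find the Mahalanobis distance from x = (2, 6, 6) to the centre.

Step 1 — centre the observation: (x - mu) = (-3, 3, 3).

Step 2 — invert Sigma (cofactor / det for 3×3, or solve directly):
  Sigma^{-1} = [[0.1315, 0.0188, 0.0329],
 [0.0188, 0.1455, 0.0047],
 [0.0329, 0.0047, 0.2582]].

Step 3 — form the quadratic (x - mu)^T · Sigma^{-1} · (x - mu):
  Sigma^{-1} · (x - mu) = (-0.2394, 0.3944, 0.6901).
  (x - mu)^T · [Sigma^{-1} · (x - mu)] = (-3)·(-0.2394) + (3)·(0.3944) + (3)·(0.6901) = 3.9718.

Step 4 — take square root: d = √(3.9718) ≈ 1.9929.

d(x, mu) = √(3.9718) ≈ 1.9929


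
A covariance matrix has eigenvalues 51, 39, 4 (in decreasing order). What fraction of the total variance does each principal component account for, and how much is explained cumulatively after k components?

Step 1 — total variance = trace(Sigma) = Σ λ_i = 51 + 39 + 4 = 94.

Step 2 — fraction explained by component i = λ_i / Σ λ:
  PC1: 51/94 = 0.5426
  PC2: 39/94 = 0.4149
  PC3: 4/94 = 0.0426

Step 3 — cumulative fraction after k components = (λ_1 + ... + λ_k) / Σ λ:
  k = 1: 51/94 = 0.5426
  k = 2: (51 + 39)/94 = 90/94 = 0.9574
  k = 3: (51 + 39 + 4)/94 = 94/94 = 1

Summary (fraction, with percent):

explained: PC1 0.5426 (54.26%), PC2 0.4149 (41.49%), PC3 0.0426 (4.26%);  cumulative: 0.5426, 0.9574, 1


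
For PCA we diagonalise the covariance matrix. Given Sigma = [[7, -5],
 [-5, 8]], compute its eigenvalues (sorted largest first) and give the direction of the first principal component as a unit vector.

Step 1 — characteristic polynomial of 2×2 Sigma:
  det(Sigma - λI) = λ² - trace · λ + det = 0.
  trace = 7 + 8 = 15, det = 7·8 - (-5)² = 31.
Step 2 — discriminant:
  Δ = trace² - 4·det = 225 - 124 = 101.
Step 3 — eigenvalues:
  λ = (trace ± √Δ)/2 = (15 ± 10.0499)/2,
  λ_1 = 12.5249,  λ_2 = 2.4751.

Step 4 — unit eigenvector for λ_1: solve (Sigma - λ_1 I)v = 0. First row:
  (7 - 12.5249)·v_x + (-5)·v_y = 0, i.e. (-5.5249)·v_x + (-5)·v_y = 0,
  so v ∝ (b, λ_1 - a) = (-5, 5.5249); multiply by -1 so the first entry is positive: u = (5, -5.5249).
  ||u|| = √((5)² + (-5.5249)²) = √(55.5249) ≈ 7.4515,
  v_1 = u/||u|| ≈ (0.671, -0.7415) (||v_1|| = 1).

λ_1 = 12.5249,  λ_2 = 2.4751;  v_1 ≈ (0.671, -0.7415)


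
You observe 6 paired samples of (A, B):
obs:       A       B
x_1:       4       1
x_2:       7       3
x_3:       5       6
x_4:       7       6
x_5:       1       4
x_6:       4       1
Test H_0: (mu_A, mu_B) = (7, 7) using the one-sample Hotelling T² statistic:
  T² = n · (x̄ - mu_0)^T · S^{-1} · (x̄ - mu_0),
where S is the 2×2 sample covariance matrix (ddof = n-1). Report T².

Step 1 — sample mean vector:
  mean(A) = (4 + 7 + 5 + 7 + 1 + 4) / 6 = 28/6 = 4.6667
  mean(B) = (1 + 3 + 6 + 6 + 4 + 1) / 6 = 21/6 = 3.5
  x̄ = (4.6667, 3.5),  deviation x̄ - mu_0 = (4.6667, 3.5) - (7, 7) = (-2.3333, -3.5).

Step 2 — sample covariance matrix, S[i,j] = (1/(n-1)) · Σ_k (x_{k,i} - mean_i) · (x_{k,j} - mean_j), divisor n-1 = 5:
  S[A,A] = ((-0.6667)·(-0.6667) + (2.3333)·(2.3333) + (0.3333)·(0.3333) + (2.3333)·(2.3333) + (-3.6667)·(-3.6667) + (-0.6667)·(-0.6667)) / 5 = 25.3333/5 = 5.0667
  S[A,B] = ((-0.6667)·(-2.5) + (2.3333)·(-0.5) + (0.3333)·(2.5) + (2.3333)·(2.5) + (-3.6667)·(0.5) + (-0.6667)·(-2.5)) / 5 = 7/5 = 1.4
  S[B,B] = ((-2.5)·(-2.5) + (-0.5)·(-0.5) + (2.5)·(2.5) + (2.5)·(2.5) + (0.5)·(0.5) + (-2.5)·(-2.5)) / 5 = 25.5/5 = 5.1
  S = [[5.0667, 1.4],
 [1.4, 5.1]].

Step 3 — invert S. det(S) = 5.0667·5.1 - (1.4)² = 23.88.
  S^{-1} = (1/det) · [[d, -b], [-b, a]] = [[0.2136, -0.0586],
 [-0.0586, 0.2122]].

Step 4 — quadratic form (x̄ - mu_0)^T · S^{-1} · (x̄ - mu_0):
  S^{-1} · (x̄ - mu_0) = (-0.2931, -0.6058),
  (x̄ - mu_0)^T · [...] = (-2.3333)·(-0.2931) + (-3.5)·(-0.6058) = 2.8043.

Step 5 — scale by n: T² = 6 · 2.8043 = 16.8258.

T² ≈ 16.8258


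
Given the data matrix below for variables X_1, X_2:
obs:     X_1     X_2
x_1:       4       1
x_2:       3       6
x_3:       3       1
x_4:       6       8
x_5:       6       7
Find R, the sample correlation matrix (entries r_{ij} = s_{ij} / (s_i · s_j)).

Step 1 — column means:
  mean(X_1) = (4 + 3 + 3 + 6 + 6) / 5 = 22/5 = 4.4
  mean(X_2) = (1 + 6 + 1 + 8 + 7) / 5 = 23/5 = 4.6

Step 2 — sample variances and covariances s[i,j] = (1/(n-1)) · Σ_k (x_{k,i} - mean_i) · (x_{k,j} - mean_j), with n-1 = 4:
  s[X_1,X_1] = ((-0.4)·(-0.4) + (-1.4)·(-1.4) + (-1.4)·(-1.4) + (1.6)·(1.6) + (1.6)·(1.6)) / 4 = 9.2/4 = 2.3
  s[X_1,X_2] = ((-0.4)·(-3.6) + (-1.4)·(1.4) + (-1.4)·(-3.6) + (1.6)·(3.4) + (1.6)·(2.4)) / 4 = 13.8/4 = 3.45
  s[X_2,X_2] = ((-3.6)·(-3.6) + (1.4)·(1.4) + (-3.6)·(-3.6) + (3.4)·(3.4) + (2.4)·(2.4)) / 4 = 45.2/4 = 11.3
  Sample standard deviations s_i = √(s[i,i]):
  s(X_1) = √(2.3) = 1.5166
  s(X_2) = √(11.3) = 3.3615

Step 3 — r_{ij} = s_{ij} / (s_i · s_j):
  r[X_1,X_1] = 1 (diagonal).
  r[X_1,X_2] = 3.45 / (1.5166 · 3.3615) = 3.45 / 5.098 = 0.6767
  r[X_2,X_2] = 1 (diagonal).

R is symmetric with unit diagonal. Assembling:

R = [[1, 0.6767],
 [0.6767, 1]]


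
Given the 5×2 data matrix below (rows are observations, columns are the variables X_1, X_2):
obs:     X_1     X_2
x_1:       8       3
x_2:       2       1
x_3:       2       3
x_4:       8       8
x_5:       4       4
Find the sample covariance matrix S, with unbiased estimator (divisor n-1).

Step 1 — column means:
  mean(X_1) = (8 + 2 + 2 + 8 + 4) / 5 = 24/5 = 4.8
  mean(X_2) = (3 + 1 + 3 + 8 + 4) / 5 = 19/5 = 3.8

Step 2 — sample covariance S[i,j] = (1/(n-1)) · Σ_k (x_{k,i} - mean_i) · (x_{k,j} - mean_j), with n-1 = 4.
  S[X_1,X_1] = ((3.2)·(3.2) + (-2.8)·(-2.8) + (-2.8)·(-2.8) + (3.2)·(3.2) + (-0.8)·(-0.8)) / 4 = 36.8/4 = 9.2
  S[X_1,X_2] = ((3.2)·(-0.8) + (-2.8)·(-2.8) + (-2.8)·(-0.8) + (3.2)·(4.2) + (-0.8)·(0.2)) / 4 = 20.8/4 = 5.2
  S[X_2,X_2] = ((-0.8)·(-0.8) + (-2.8)·(-2.8) + (-0.8)·(-0.8) + (4.2)·(4.2) + (0.2)·(0.2)) / 4 = 26.8/4 = 6.7

S is symmetric (S[j,i] = S[i,j]). Assembling:

S = [[9.2, 5.2],
 [5.2, 6.7]]


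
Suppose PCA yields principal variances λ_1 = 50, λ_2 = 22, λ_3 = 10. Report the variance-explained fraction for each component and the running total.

Step 1 — total variance = trace(Sigma) = Σ λ_i = 50 + 22 + 10 = 82.

Step 2 — fraction explained by component i = λ_i / Σ λ:
  PC1: 50/82 = 0.6098
  PC2: 22/82 = 0.2683
  PC3: 10/82 = 0.122

Step 3 — cumulative fraction after k components = (λ_1 + ... + λ_k) / Σ λ:
  k = 1: 50/82 = 0.6098
  k = 2: (50 + 22)/82 = 72/82 = 0.878
  k = 3: (50 + 22 + 10)/82 = 82/82 = 1

Summary (fraction, with percent):

explained: PC1 0.6098 (60.98%), PC2 0.2683 (26.83%), PC3 0.122 (12.2%);  cumulative: 0.6098, 0.878, 1


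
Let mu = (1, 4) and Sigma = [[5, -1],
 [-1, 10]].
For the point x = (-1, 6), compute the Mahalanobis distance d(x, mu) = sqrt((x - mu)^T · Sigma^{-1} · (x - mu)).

Step 1 — centre the observation: (x - mu) = (-2, 2).

Step 2 — invert Sigma. det(Sigma) = 5·10 - (-1)² = 49.
  Sigma^{-1} = (1/det) · [[d, -b], [-b, a]] = [[0.2041, 0.0204],
 [0.0204, 0.102]].

Step 3 — form the quadratic (x - mu)^T · Sigma^{-1} · (x - mu):
  Sigma^{-1} · (x - mu) = (-0.3673, 0.1633).
  (x - mu)^T · [Sigma^{-1} · (x - mu)] = (-2)·(-0.3673) + (2)·(0.1633) = 1.0612.

Step 4 — take square root: d = √(1.0612) ≈ 1.0302.

d(x, mu) = √(1.0612) ≈ 1.0302


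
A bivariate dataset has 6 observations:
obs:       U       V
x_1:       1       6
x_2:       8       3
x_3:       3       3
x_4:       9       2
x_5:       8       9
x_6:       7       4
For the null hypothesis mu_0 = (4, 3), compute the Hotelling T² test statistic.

Step 1 — sample mean vector:
  mean(U) = (1 + 8 + 3 + 9 + 8 + 7) / 6 = 36/6 = 6
  mean(V) = (6 + 3 + 3 + 2 + 9 + 4) / 6 = 27/6 = 4.5
  x̄ = (6, 4.5),  deviation x̄ - mu_0 = (6, 4.5) - (4, 3) = (2, 1.5).

Step 2 — sample covariance matrix, S[i,j] = (1/(n-1)) · Σ_k (x_{k,i} - mean_i) · (x_{k,j} - mean_j), divisor n-1 = 5:
  S[U,U] = ((-5)·(-5) + (2)·(2) + (-3)·(-3) + (3)·(3) + (2)·(2) + (1)·(1)) / 5 = 52/5 = 10.4
  S[U,V] = ((-5)·(1.5) + (2)·(-1.5) + (-3)·(-1.5) + (3)·(-2.5) + (2)·(4.5) + (1)·(-0.5)) / 5 = -5/5 = -1
  S[V,V] = ((1.5)·(1.5) + (-1.5)·(-1.5) + (-1.5)·(-1.5) + (-2.5)·(-2.5) + (4.5)·(4.5) + (-0.5)·(-0.5)) / 5 = 33.5/5 = 6.7
  S = [[10.4, -1],
 [-1, 6.7]].

Step 3 — invert S. det(S) = 10.4·6.7 - (-1)² = 68.68.
  S^{-1} = (1/det) · [[d, -b], [-b, a]] = [[0.0976, 0.0146],
 [0.0146, 0.1514]].

Step 4 — quadratic form (x̄ - mu_0)^T · S^{-1} · (x̄ - mu_0):
  S^{-1} · (x̄ - mu_0) = (0.2169, 0.2563),
  (x̄ - mu_0)^T · [...] = (2)·(0.2169) + (1.5)·(0.2563) = 0.8183.

Step 5 — scale by n: T² = 6 · 0.8183 = 4.9097.

T² ≈ 4.9097


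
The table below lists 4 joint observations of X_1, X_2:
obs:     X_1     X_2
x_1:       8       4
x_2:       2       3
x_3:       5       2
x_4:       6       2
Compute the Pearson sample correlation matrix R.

Step 1 — column means:
  mean(X_1) = (8 + 2 + 5 + 6) / 4 = 21/4 = 5.25
  mean(X_2) = (4 + 3 + 2 + 2) / 4 = 11/4 = 2.75

Step 2 — sample variances and covariances s[i,j] = (1/(n-1)) · Σ_k (x_{k,i} - mean_i) · (x_{k,j} - mean_j), with n-1 = 3:
  s[X_1,X_1] = ((2.75)·(2.75) + (-3.25)·(-3.25) + (-0.25)·(-0.25) + (0.75)·(0.75)) / 3 = 18.75/3 = 6.25
  s[X_1,X_2] = ((2.75)·(1.25) + (-3.25)·(0.25) + (-0.25)·(-0.75) + (0.75)·(-0.75)) / 3 = 2.25/3 = 0.75
  s[X_2,X_2] = ((1.25)·(1.25) + (0.25)·(0.25) + (-0.75)·(-0.75) + (-0.75)·(-0.75)) / 3 = 2.75/3 = 0.9167
  Sample standard deviations s_i = √(s[i,i]):
  s(X_1) = √(6.25) = 2.5
  s(X_2) = √(0.9167) = 0.9574

Step 3 — r_{ij} = s_{ij} / (s_i · s_j):
  r[X_1,X_1] = 1 (diagonal).
  r[X_1,X_2] = 0.75 / (2.5 · 0.9574) = 0.75 / 2.3936 = 0.3133
  r[X_2,X_2] = 1 (diagonal).

R is symmetric with unit diagonal. Assembling:

R = [[1, 0.3133],
 [0.3133, 1]]


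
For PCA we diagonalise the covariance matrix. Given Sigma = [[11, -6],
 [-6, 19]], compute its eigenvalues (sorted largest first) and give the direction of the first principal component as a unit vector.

Step 1 — characteristic polynomial of 2×2 Sigma:
  det(Sigma - λI) = λ² - trace · λ + det = 0.
  trace = 11 + 19 = 30, det = 11·19 - (-6)² = 173.
Step 2 — discriminant:
  Δ = trace² - 4·det = 900 - 692 = 208.
Step 3 — eigenvalues:
  λ = (trace ± √Δ)/2 = (30 ± 14.4222)/2,
  λ_1 = 22.2111,  λ_2 = 7.7889.

Step 4 — unit eigenvector for λ_1: solve (Sigma - λ_1 I)v = 0. First row:
  (11 - 22.2111)·v_x + (-6)·v_y = 0, i.e. (-11.2111)·v_x + (-6)·v_y = 0,
  so v ∝ (b, λ_1 - a) = (-6, 11.2111); multiply by -1 so the first entry is positive: u = (6, -11.2111).
  ||u|| = √((6)² + (-11.2111)²) = √(161.6888) ≈ 12.7157,
  v_1 = u/||u|| ≈ (0.4719, -0.8817) (||v_1|| = 1).

λ_1 = 22.2111,  λ_2 = 7.7889;  v_1 ≈ (0.4719, -0.8817)


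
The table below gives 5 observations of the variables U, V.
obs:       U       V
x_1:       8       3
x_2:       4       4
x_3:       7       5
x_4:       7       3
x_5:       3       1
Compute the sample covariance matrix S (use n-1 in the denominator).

Step 1 — column means:
  mean(U) = (8 + 4 + 7 + 7 + 3) / 5 = 29/5 = 5.8
  mean(V) = (3 + 4 + 5 + 3 + 1) / 5 = 16/5 = 3.2

Step 2 — sample covariance S[i,j] = (1/(n-1)) · Σ_k (x_{k,i} - mean_i) · (x_{k,j} - mean_j), with n-1 = 4.
  S[U,U] = ((2.2)·(2.2) + (-1.8)·(-1.8) + (1.2)·(1.2) + (1.2)·(1.2) + (-2.8)·(-2.8)) / 4 = 18.8/4 = 4.7
  S[U,V] = ((2.2)·(-0.2) + (-1.8)·(0.8) + (1.2)·(1.8) + (1.2)·(-0.2) + (-2.8)·(-2.2)) / 4 = 6.2/4 = 1.55
  S[V,V] = ((-0.2)·(-0.2) + (0.8)·(0.8) + (1.8)·(1.8) + (-0.2)·(-0.2) + (-2.2)·(-2.2)) / 4 = 8.8/4 = 2.2

S is symmetric (S[j,i] = S[i,j]). Assembling:

S = [[4.7, 1.55],
 [1.55, 2.2]]


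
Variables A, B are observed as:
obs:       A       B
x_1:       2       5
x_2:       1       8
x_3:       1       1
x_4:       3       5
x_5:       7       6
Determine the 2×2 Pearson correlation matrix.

Step 1 — column means:
  mean(A) = (2 + 1 + 1 + 3 + 7) / 5 = 14/5 = 2.8
  mean(B) = (5 + 8 + 1 + 5 + 6) / 5 = 25/5 = 5

Step 2 — sample variances and covariances s[i,j] = (1/(n-1)) · Σ_k (x_{k,i} - mean_i) · (x_{k,j} - mean_j), with n-1 = 4:
  s[A,A] = ((-0.8)·(-0.8) + (-1.8)·(-1.8) + (-1.8)·(-1.8) + (0.2)·(0.2) + (4.2)·(4.2)) / 4 = 24.8/4 = 6.2
  s[A,B] = ((-0.8)·(0) + (-1.8)·(3) + (-1.8)·(-4) + (0.2)·(0) + (4.2)·(1)) / 4 = 6/4 = 1.5
  s[B,B] = ((0)·(0) + (3)·(3) + (-4)·(-4) + (0)·(0) + (1)·(1)) / 4 = 26/4 = 6.5
  Sample standard deviations s_i = √(s[i,i]):
  s(A) = √(6.2) = 2.49
  s(B) = √(6.5) = 2.5495

Step 3 — r_{ij} = s_{ij} / (s_i · s_j):
  r[A,A] = 1 (diagonal).
  r[A,B] = 1.5 / (2.49 · 2.5495) = 1.5 / 6.3482 = 0.2363
  r[B,B] = 1 (diagonal).

R is symmetric with unit diagonal. Assembling:

R = [[1, 0.2363],
 [0.2363, 1]]


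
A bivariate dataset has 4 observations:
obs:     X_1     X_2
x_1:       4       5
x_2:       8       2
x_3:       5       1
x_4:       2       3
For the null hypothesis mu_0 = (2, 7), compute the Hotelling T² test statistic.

Step 1 — sample mean vector:
  mean(X_1) = (4 + 8 + 5 + 2) / 4 = 19/4 = 4.75
  mean(X_2) = (5 + 2 + 1 + 3) / 4 = 11/4 = 2.75
  x̄ = (4.75, 2.75),  deviation x̄ - mu_0 = (4.75, 2.75) - (2, 7) = (2.75, -4.25).

Step 2 — sample covariance matrix, S[i,j] = (1/(n-1)) · Σ_k (x_{k,i} - mean_i) · (x_{k,j} - mean_j), divisor n-1 = 3:
  S[X_1,X_1] = ((-0.75)·(-0.75) + (3.25)·(3.25) + (0.25)·(0.25) + (-2.75)·(-2.75)) / 3 = 18.75/3 = 6.25
  S[X_1,X_2] = ((-0.75)·(2.25) + (3.25)·(-0.75) + (0.25)·(-1.75) + (-2.75)·(0.25)) / 3 = -5.25/3 = -1.75
  S[X_2,X_2] = ((2.25)·(2.25) + (-0.75)·(-0.75) + (-1.75)·(-1.75) + (0.25)·(0.25)) / 3 = 8.75/3 = 2.9167
  S = [[6.25, -1.75],
 [-1.75, 2.9167]].

Step 3 — invert S. det(S) = 6.25·2.9167 - (-1.75)² = 15.1667.
  S^{-1} = (1/det) · [[d, -b], [-b, a]] = [[0.1923, 0.1154],
 [0.1154, 0.4121]].

Step 4 — quadratic form (x̄ - mu_0)^T · S^{-1} · (x̄ - mu_0):
  S^{-1} · (x̄ - mu_0) = (0.0385, -1.4341),
  (x̄ - mu_0)^T · [...] = (2.75)·(0.0385) + (-4.25)·(-1.4341) = 6.2005.

Step 5 — scale by n: T² = 4 · 6.2005 = 24.8022.

T² ≈ 24.8022
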